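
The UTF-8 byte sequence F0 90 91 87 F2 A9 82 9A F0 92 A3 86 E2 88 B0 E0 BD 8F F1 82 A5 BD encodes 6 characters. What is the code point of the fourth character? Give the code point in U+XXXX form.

Offset 0: leading byte 0xF0 = 11110000 → 4-byte char #1 = F0 90 91 87.
Offset 4: leading byte 0xF2 = 11110010 → 4-byte char #2 = F2 A9 82 9A.
Offset 8: leading byte 0xF0 = 11110000 → 4-byte char #3 = F0 92 A3 86.
Offset 12: leading byte 0xE2 = 11100010 → 3-byte char #4 = E2 88 B0.
Leading byte 0xE2 = 11100010 matches 1110xxxx → 3-byte sequence.
Byte 1: 0xE2 = 11100010, payload 0010 (4 bits).
Byte 2: 0x88 = 10001000 (10xxxxxx ✓), payload 001000.
Byte 3: 0xB0 = 10110000 (10xxxxxx ✓), payload 110000.
Concatenate: 0010001000110000 = 0x2230 (16 bits → U+2230).

U+2230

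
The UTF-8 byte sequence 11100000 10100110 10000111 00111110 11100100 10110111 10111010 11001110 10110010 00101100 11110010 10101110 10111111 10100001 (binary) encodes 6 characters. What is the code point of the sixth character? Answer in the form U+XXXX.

U+AEFE1

Offset 0: leading byte 0xE0 = 11100000 → 3-byte char #1 = E0 A6 87.
Offset 3: leading byte 0x3E = 00111110 → 1-byte char #2 = 3E.
Offset 4: leading byte 0xE4 = 11100100 → 3-byte char #3 = E4 B7 BA.
Offset 7: leading byte 0xCE = 11001110 → 2-byte char #4 = CE B2.
Offset 9: leading byte 0x2C = 00101100 → 1-byte char #5 = 2C.
Offset 10: leading byte 0xF2 = 11110010 → 4-byte char #6 = F2 AE BF A1.
Leading byte 0xF2 = 11110010 matches 11110xxx → 4-byte sequence.
Byte 1: 0xF2 = 11110010, payload 010 (3 bits).
Byte 2: 0xAE = 10101110 (10xxxxxx ✓), payload 101110.
Byte 3: 0xBF = 10111111 (10xxxxxx ✓), payload 111111.
Byte 4: 0xA1 = 10100001 (10xxxxxx ✓), payload 100001.
Concatenate: 010101110111111100001 = 0xAEFE1 (21 bits → U+AEFE1).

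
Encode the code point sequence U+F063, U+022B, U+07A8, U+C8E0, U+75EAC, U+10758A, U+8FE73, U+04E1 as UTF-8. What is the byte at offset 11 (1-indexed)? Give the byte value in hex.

1-indexed offset 11 is 0-indexed offset 10.
U+F063 → 3-byte form EF 81 A3 at offsets 0–2.
U+022B → 2-byte form C8 AB at offsets 3–4.
U+07A8 → 2-byte form DE A8 at offsets 5–6.
U+C8E0 → 3-byte form EC A3 A0 at offsets 7–9.
U+75EAC → 4-byte form F1 B5 BA AC at offsets 10–13.
Offset 10 falls in char 5's range; it's byte 1 of F1 B5 BA AC = 0xF1.

0xF1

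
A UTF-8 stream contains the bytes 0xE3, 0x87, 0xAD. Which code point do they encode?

Leading byte 0xE3 = 11100011 matches 1110xxxx → 3-byte sequence.
Byte 1: 0xE3 = 11100011, payload 0011 (4 bits).
Byte 2: 0x87 = 10000111 (10xxxxxx ✓), payload 000111.
Byte 3: 0xAD = 10101101 (10xxxxxx ✓), payload 101101.
Concatenate: 0011000111101101 = 0x31ED (16 bits → U+31ED).

U+31ED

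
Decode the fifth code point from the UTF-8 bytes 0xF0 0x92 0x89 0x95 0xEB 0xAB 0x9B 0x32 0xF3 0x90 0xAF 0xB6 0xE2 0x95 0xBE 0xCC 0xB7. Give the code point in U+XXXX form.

U+257E

Offset 0: leading byte 0xF0 = 11110000 → 4-byte char #1 = F0 92 89 95.
Offset 4: leading byte 0xEB = 11101011 → 3-byte char #2 = EB AB 9B.
Offset 7: leading byte 0x32 = 00110010 → 1-byte char #3 = 32.
Offset 8: leading byte 0xF3 = 11110011 → 4-byte char #4 = F3 90 AF B6.
Offset 12: leading byte 0xE2 = 11100010 → 3-byte char #5 = E2 95 BE.
Leading byte 0xE2 = 11100010 matches 1110xxxx → 3-byte sequence.
Byte 1: 0xE2 = 11100010, payload 0010 (4 bits).
Byte 2: 0x95 = 10010101 (10xxxxxx ✓), payload 010101.
Byte 3: 0xBE = 10111110 (10xxxxxx ✓), payload 111110.
Concatenate: 0010010101111110 = 0x257E (16 bits → U+257E).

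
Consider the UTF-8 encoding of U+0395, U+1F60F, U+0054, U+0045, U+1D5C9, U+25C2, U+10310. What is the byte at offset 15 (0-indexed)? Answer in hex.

U+0395 → 2-byte form CE 95 at offsets 0–1.
U+1F60F → 4-byte form F0 9F 98 8F at offsets 2–5.
U+0054 → 1-byte form 54 at offsets 6–6.
U+0045 → 1-byte form 45 at offsets 7–7.
U+1D5C9 → 4-byte form F0 9D 97 89 at offsets 8–11.
U+25C2 → 3-byte form E2 97 82 at offsets 12–14.
U+10310 → 4-byte form F0 90 8C 90 at offsets 15–18.
Offset 15 falls in char 7's range; it's byte 1 of F0 90 8C 90 = 0xF0.

0xF0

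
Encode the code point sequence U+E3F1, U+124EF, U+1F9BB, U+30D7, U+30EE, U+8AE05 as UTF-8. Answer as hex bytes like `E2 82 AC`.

EE 8F B1 F0 92 93 AF F0 9F A6 BB E3 83 97 E3 83 AE F2 8A B8 85

U+E3F1: 3-byte form → EE 8F B1.
U+124EF: 4-byte form → F0 92 93 AF.
U+1F9BB: 4-byte form → F0 9F A6 BB.
U+30D7: 3-byte form → E3 83 97.
U+30EE: 3-byte form → E3 83 AE.
U+8AE05: 4-byte form → F2 8A B8 85.
Concatenated (21 bytes): EE 8F B1 F0 92 93 AF F0 9F A6 BB E3 83 97 E3 83 AE F2 8A B8 85.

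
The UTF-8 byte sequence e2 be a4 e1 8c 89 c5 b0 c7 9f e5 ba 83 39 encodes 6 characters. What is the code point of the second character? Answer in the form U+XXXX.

Offset 0: leading byte 0xE2 = 11100010 → 3-byte char #1 = E2 BE A4.
Offset 3: leading byte 0xE1 = 11100001 → 3-byte char #2 = E1 8C 89.
Leading byte 0xE1 = 11100001 matches 1110xxxx → 3-byte sequence.
Byte 1: 0xE1 = 11100001, payload 0001 (4 bits).
Byte 2: 0x8C = 10001100 (10xxxxxx ✓), payload 001100.
Byte 3: 0x89 = 10001001 (10xxxxxx ✓), payload 001001.
Concatenate: 0001001100001001 = 0x1309 (16 bits → U+1309).

U+1309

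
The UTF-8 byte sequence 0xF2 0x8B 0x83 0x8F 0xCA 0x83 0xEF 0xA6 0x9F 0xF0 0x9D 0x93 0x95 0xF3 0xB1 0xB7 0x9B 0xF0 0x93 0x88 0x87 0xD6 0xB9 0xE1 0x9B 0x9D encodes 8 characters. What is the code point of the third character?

Offset 0: leading byte 0xF2 = 11110010 → 4-byte char #1 = F2 8B 83 8F.
Offset 4: leading byte 0xCA = 11001010 → 2-byte char #2 = CA 83.
Offset 6: leading byte 0xEF = 11101111 → 3-byte char #3 = EF A6 9F.
Leading byte 0xEF = 11101111 matches 1110xxxx → 3-byte sequence.
Byte 1: 0xEF = 11101111, payload 1111 (4 bits).
Byte 2: 0xA6 = 10100110 (10xxxxxx ✓), payload 100110.
Byte 3: 0x9F = 10011111 (10xxxxxx ✓), payload 011111.
Concatenate: 1111100110011111 = 0xF99F (16 bits → U+F99F).

U+F99F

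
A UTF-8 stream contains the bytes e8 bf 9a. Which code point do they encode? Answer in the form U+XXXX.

Leading byte 0xE8 = 11101000 matches 1110xxxx → 3-byte sequence.
Byte 1: 0xE8 = 11101000, payload 1000 (4 bits).
Byte 2: 0xBF = 10111111 (10xxxxxx ✓), payload 111111.
Byte 3: 0x9A = 10011010 (10xxxxxx ✓), payload 011010.
Concatenate: 1000111111011010 = 0x8FDA (16 bits → U+8FDA).

U+8FDA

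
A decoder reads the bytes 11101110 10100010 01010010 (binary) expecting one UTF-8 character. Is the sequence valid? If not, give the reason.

Leading byte 0xEE = 11101110 → 3-byte form.
Byte 3 is 0x52 = 01010010, which is not 10xxxxxx — expected a continuation byte.

invalid (non-continuation byte where continuation expected)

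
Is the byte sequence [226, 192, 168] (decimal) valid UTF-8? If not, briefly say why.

Leading byte 0xE2 = 11100010 → 3-byte form.
Byte 2 is 0xC0 = 11000000, which is not 10xxxxxx — expected a continuation byte.

invalid (non-continuation byte where continuation expected)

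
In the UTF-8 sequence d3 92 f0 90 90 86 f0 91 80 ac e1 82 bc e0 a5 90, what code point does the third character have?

U+1102C

Offset 0: leading byte 0xD3 = 11010011 → 2-byte char #1 = D3 92.
Offset 2: leading byte 0xF0 = 11110000 → 4-byte char #2 = F0 90 90 86.
Offset 6: leading byte 0xF0 = 11110000 → 4-byte char #3 = F0 91 80 AC.
Leading byte 0xF0 = 11110000 matches 11110xxx → 4-byte sequence.
Byte 1: 0xF0 = 11110000, payload 000 (3 bits).
Byte 2: 0x91 = 10010001 (10xxxxxx ✓), payload 010001.
Byte 3: 0x80 = 10000000 (10xxxxxx ✓), payload 000000.
Byte 4: 0xAC = 10101100 (10xxxxxx ✓), payload 101100.
Concatenate: 000010001000000101100 = 0x1102C (21 bits → U+1102C).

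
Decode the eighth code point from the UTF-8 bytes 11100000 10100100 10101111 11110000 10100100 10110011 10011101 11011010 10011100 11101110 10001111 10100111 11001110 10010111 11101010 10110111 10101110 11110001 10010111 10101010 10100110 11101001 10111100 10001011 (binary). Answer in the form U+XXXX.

Offset 0: leading byte 0xE0 = 11100000 → 3-byte char #1 = E0 A4 AF.
Offset 3: leading byte 0xF0 = 11110000 → 4-byte char #2 = F0 A4 B3 9D.
Offset 7: leading byte 0xDA = 11011010 → 2-byte char #3 = DA 9C.
Offset 9: leading byte 0xEE = 11101110 → 3-byte char #4 = EE 8F A7.
Offset 12: leading byte 0xCE = 11001110 → 2-byte char #5 = CE 97.
Offset 14: leading byte 0xEA = 11101010 → 3-byte char #6 = EA B7 AE.
Offset 17: leading byte 0xF1 = 11110001 → 4-byte char #7 = F1 97 AA A6.
Offset 21: leading byte 0xE9 = 11101001 → 3-byte char #8 = E9 BC 8B.
Leading byte 0xE9 = 11101001 matches 1110xxxx → 3-byte sequence.
Byte 1: 0xE9 = 11101001, payload 1001 (4 bits).
Byte 2: 0xBC = 10111100 (10xxxxxx ✓), payload 111100.
Byte 3: 0x8B = 10001011 (10xxxxxx ✓), payload 001011.
Concatenate: 1001111100001011 = 0x9F0B (16 bits → U+9F0B).

U+9F0B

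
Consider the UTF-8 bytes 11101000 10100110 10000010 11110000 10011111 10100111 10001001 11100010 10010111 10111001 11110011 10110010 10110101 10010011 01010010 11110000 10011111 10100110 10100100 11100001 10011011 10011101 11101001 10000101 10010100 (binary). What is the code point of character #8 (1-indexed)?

Offset 0: leading byte 0xE8 = 11101000 → 3-byte char #1 = E8 A6 82.
Offset 3: leading byte 0xF0 = 11110000 → 4-byte char #2 = F0 9F A7 89.
Offset 7: leading byte 0xE2 = 11100010 → 3-byte char #3 = E2 97 B9.
Offset 10: leading byte 0xF3 = 11110011 → 4-byte char #4 = F3 B2 B5 93.
Offset 14: leading byte 0x52 = 01010010 → 1-byte char #5 = 52.
Offset 15: leading byte 0xF0 = 11110000 → 4-byte char #6 = F0 9F A6 A4.
Offset 19: leading byte 0xE1 = 11100001 → 3-byte char #7 = E1 9B 9D.
Offset 22: leading byte 0xE9 = 11101001 → 3-byte char #8 = E9 85 94.
Leading byte 0xE9 = 11101001 matches 1110xxxx → 3-byte sequence.
Byte 1: 0xE9 = 11101001, payload 1001 (4 bits).
Byte 2: 0x85 = 10000101 (10xxxxxx ✓), payload 000101.
Byte 3: 0x94 = 10010100 (10xxxxxx ✓), payload 010100.
Concatenate: 1001000101010100 = 0x9154 (16 bits → U+9154).

U+9154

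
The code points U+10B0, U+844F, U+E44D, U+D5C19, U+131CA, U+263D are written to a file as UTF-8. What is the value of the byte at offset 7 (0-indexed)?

U+10B0 → 3-byte form E1 82 B0 at offsets 0–2.
U+844F → 3-byte form E8 91 8F at offsets 3–5.
U+E44D → 3-byte form EE 91 8D at offsets 6–8.
Offset 7 falls in char 3's range; it's byte 2 of EE 91 8D = 0x91.

0x91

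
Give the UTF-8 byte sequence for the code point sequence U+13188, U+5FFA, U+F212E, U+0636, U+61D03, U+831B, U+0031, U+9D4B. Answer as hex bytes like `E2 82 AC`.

U+13188: 4-byte form → F0 93 86 88.
U+5FFA: 3-byte form → E5 BF BA.
U+F212E: 4-byte form → F3 B2 84 AE.
U+0636: 2-byte form → D8 B6.
U+61D03: 4-byte form → F1 A1 B4 83.
U+831B: 3-byte form → E8 8C 9B.
U+0031: 1-byte form → 31.
U+9D4B: 3-byte form → E9 B5 8B.
Concatenated (24 bytes): F0 93 86 88 E5 BF BA F3 B2 84 AE D8 B6 F1 A1 B4 83 E8 8C 9B 31 E9 B5 8B.

F0 93 86 88 E5 BF BA F3 B2 84 AE D8 B6 F1 A1 B4 83 E8 8C 9B 31 E9 B5 8B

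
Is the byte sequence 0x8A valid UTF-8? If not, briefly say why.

invalid (continuation byte with no leading byte)

Byte 0x8A = 10001010 has the form 10xxxxxx — a continuation byte — but there is no preceding leading byte.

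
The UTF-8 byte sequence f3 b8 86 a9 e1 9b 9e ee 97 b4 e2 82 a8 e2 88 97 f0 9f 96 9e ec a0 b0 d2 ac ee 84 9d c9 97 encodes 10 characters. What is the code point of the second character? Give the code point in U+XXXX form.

U+16DE

Offset 0: leading byte 0xF3 = 11110011 → 4-byte char #1 = F3 B8 86 A9.
Offset 4: leading byte 0xE1 = 11100001 → 3-byte char #2 = E1 9B 9E.
Leading byte 0xE1 = 11100001 matches 1110xxxx → 3-byte sequence.
Byte 1: 0xE1 = 11100001, payload 0001 (4 bits).
Byte 2: 0x9B = 10011011 (10xxxxxx ✓), payload 011011.
Byte 3: 0x9E = 10011110 (10xxxxxx ✓), payload 011110.
Concatenate: 0001011011011110 = 0x16DE (16 bits → U+16DE).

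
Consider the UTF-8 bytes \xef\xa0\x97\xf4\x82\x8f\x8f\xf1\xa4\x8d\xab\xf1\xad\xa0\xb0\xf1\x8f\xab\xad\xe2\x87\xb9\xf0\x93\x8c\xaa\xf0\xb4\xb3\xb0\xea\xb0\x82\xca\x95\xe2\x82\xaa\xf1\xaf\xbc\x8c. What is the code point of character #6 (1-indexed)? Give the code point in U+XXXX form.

U+21F9

Offset 0: leading byte 0xEF = 11101111 → 3-byte char #1 = EF A0 97.
Offset 3: leading byte 0xF4 = 11110100 → 4-byte char #2 = F4 82 8F 8F.
Offset 7: leading byte 0xF1 = 11110001 → 4-byte char #3 = F1 A4 8D AB.
Offset 11: leading byte 0xF1 = 11110001 → 4-byte char #4 = F1 AD A0 B0.
Offset 15: leading byte 0xF1 = 11110001 → 4-byte char #5 = F1 8F AB AD.
Offset 19: leading byte 0xE2 = 11100010 → 3-byte char #6 = E2 87 B9.
Leading byte 0xE2 = 11100010 matches 1110xxxx → 3-byte sequence.
Byte 1: 0xE2 = 11100010, payload 0010 (4 bits).
Byte 2: 0x87 = 10000111 (10xxxxxx ✓), payload 000111.
Byte 3: 0xB9 = 10111001 (10xxxxxx ✓), payload 111001.
Concatenate: 0010000111111001 = 0x21F9 (16 bits → U+21F9).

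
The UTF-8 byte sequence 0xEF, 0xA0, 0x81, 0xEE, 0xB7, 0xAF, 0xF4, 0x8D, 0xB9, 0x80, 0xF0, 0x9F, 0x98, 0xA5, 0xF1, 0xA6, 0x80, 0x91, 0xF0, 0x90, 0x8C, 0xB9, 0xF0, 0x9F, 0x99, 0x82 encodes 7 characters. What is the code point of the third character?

U+10DE40

Offset 0: leading byte 0xEF = 11101111 → 3-byte char #1 = EF A0 81.
Offset 3: leading byte 0xEE = 11101110 → 3-byte char #2 = EE B7 AF.
Offset 6: leading byte 0xF4 = 11110100 → 4-byte char #3 = F4 8D B9 80.
Leading byte 0xF4 = 11110100 matches 11110xxx → 4-byte sequence.
Byte 1: 0xF4 = 11110100, payload 100 (3 bits).
Byte 2: 0x8D = 10001101 (10xxxxxx ✓), payload 001101.
Byte 3: 0xB9 = 10111001 (10xxxxxx ✓), payload 111001.
Byte 4: 0x80 = 10000000 (10xxxxxx ✓), payload 000000.
Concatenate: 100001101111001000000 = 0x10DE40 (21 bits → U+10DE40).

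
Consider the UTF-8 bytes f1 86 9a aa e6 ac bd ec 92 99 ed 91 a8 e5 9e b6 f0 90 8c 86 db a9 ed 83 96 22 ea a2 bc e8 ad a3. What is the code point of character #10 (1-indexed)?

U+A8BC

Offset 0: leading byte 0xF1 = 11110001 → 4-byte char #1 = F1 86 9A AA.
Offset 4: leading byte 0xE6 = 11100110 → 3-byte char #2 = E6 AC BD.
Offset 7: leading byte 0xEC = 11101100 → 3-byte char #3 = EC 92 99.
Offset 10: leading byte 0xED = 11101101 → 3-byte char #4 = ED 91 A8.
Offset 13: leading byte 0xE5 = 11100101 → 3-byte char #5 = E5 9E B6.
Offset 16: leading byte 0xF0 = 11110000 → 4-byte char #6 = F0 90 8C 86.
Offset 20: leading byte 0xDB = 11011011 → 2-byte char #7 = DB A9.
Offset 22: leading byte 0xED = 11101101 → 3-byte char #8 = ED 83 96.
Offset 25: leading byte 0x22 = 00100010 → 1-byte char #9 = 22.
Offset 26: leading byte 0xEA = 11101010 → 3-byte char #10 = EA A2 BC.
Leading byte 0xEA = 11101010 matches 1110xxxx → 3-byte sequence.
Byte 1: 0xEA = 11101010, payload 1010 (4 bits).
Byte 2: 0xA2 = 10100010 (10xxxxxx ✓), payload 100010.
Byte 3: 0xBC = 10111100 (10xxxxxx ✓), payload 111100.
Concatenate: 1010100010111100 = 0xA8BC (16 bits → U+A8BC).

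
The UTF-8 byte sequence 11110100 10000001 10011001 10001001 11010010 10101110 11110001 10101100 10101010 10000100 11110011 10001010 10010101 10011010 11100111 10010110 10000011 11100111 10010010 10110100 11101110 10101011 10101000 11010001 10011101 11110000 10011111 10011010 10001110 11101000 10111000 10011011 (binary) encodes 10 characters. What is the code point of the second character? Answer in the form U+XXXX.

U+04AE

Offset 0: leading byte 0xF4 = 11110100 → 4-byte char #1 = F4 81 99 89.
Offset 4: leading byte 0xD2 = 11010010 → 2-byte char #2 = D2 AE.
Leading byte 0xD2 = 11010010 matches 110xxxxx → 2-byte sequence.
Byte 1: 0xD2 = 11010010, payload 10010 (5 bits).
Byte 2: 0xAE = 10101110 (10xxxxxx ✓), payload 101110.
Concatenate: 10010101110 = 0x4AE (11 bits → U+04AE).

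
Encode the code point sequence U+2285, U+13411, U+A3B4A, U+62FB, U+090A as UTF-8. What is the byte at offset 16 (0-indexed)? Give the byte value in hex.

0x8A

U+2285 → 3-byte form E2 8A 85 at offsets 0–2.
U+13411 → 4-byte form F0 93 90 91 at offsets 3–6.
U+A3B4A → 4-byte form F2 A3 AD 8A at offsets 7–10.
U+62FB → 3-byte form E6 8B BB at offsets 11–13.
U+090A → 3-byte form E0 A4 8A at offsets 14–16.
Offset 16 falls in char 5's range; it's byte 3 of E0 A4 8A = 0x8A.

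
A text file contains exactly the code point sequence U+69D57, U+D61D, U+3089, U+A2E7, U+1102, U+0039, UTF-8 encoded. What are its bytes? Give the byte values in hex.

U+69D57: 4-byte form → F1 A9 B5 97.
U+D61D: 3-byte form → ED 98 9D.
U+3089: 3-byte form → E3 82 89.
U+A2E7: 3-byte form → EA 8B A7.
U+1102: 3-byte form → E1 84 82.
U+0039: 1-byte form → 39.
Concatenated (17 bytes): F1 A9 B5 97 ED 98 9D E3 82 89 EA 8B A7 E1 84 82 39.

F1 A9 B5 97 ED 98 9D E3 82 89 EA 8B A7 E1 84 82 39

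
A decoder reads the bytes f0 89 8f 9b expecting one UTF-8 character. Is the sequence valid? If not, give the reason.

invalid (overlong encoding)

Leading byte 0xF0 = 11110000 → 4-byte form.
Continuation bytes all match 10xxxxxx. Payload decodes to 0x93DB.
But 0x93DB < 0x10000, the minimum for a 4-byte sequence — this is an overlong encoding.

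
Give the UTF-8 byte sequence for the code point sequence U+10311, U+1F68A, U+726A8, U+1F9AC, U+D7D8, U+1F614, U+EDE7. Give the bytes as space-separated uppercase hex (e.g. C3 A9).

U+10311: 4-byte form → F0 90 8C 91.
U+1F68A: 4-byte form → F0 9F 9A 8A.
U+726A8: 4-byte form → F1 B2 9A A8.
U+1F9AC: 4-byte form → F0 9F A6 AC.
U+D7D8: 3-byte form → ED 9F 98.
U+1F614: 4-byte form → F0 9F 98 94.
U+EDE7: 3-byte form → EE B7 A7.
Concatenated (26 bytes): F0 90 8C 91 F0 9F 9A 8A F1 B2 9A A8 F0 9F A6 AC ED 9F 98 F0 9F 98 94 EE B7 A7.

F0 90 8C 91 F0 9F 9A 8A F1 B2 9A A8 F0 9F A6 AC ED 9F 98 F0 9F 98 94 EE B7 A7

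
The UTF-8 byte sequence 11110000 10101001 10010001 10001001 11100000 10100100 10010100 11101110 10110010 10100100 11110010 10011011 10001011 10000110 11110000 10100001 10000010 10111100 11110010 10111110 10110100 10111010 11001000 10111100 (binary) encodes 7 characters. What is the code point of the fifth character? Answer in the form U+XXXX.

U+210BC

Offset 0: leading byte 0xF0 = 11110000 → 4-byte char #1 = F0 A9 91 89.
Offset 4: leading byte 0xE0 = 11100000 → 3-byte char #2 = E0 A4 94.
Offset 7: leading byte 0xEE = 11101110 → 3-byte char #3 = EE B2 A4.
Offset 10: leading byte 0xF2 = 11110010 → 4-byte char #4 = F2 9B 8B 86.
Offset 14: leading byte 0xF0 = 11110000 → 4-byte char #5 = F0 A1 82 BC.
Leading byte 0xF0 = 11110000 matches 11110xxx → 4-byte sequence.
Byte 1: 0xF0 = 11110000, payload 000 (3 bits).
Byte 2: 0xA1 = 10100001 (10xxxxxx ✓), payload 100001.
Byte 3: 0x82 = 10000010 (10xxxxxx ✓), payload 000010.
Byte 4: 0xBC = 10111100 (10xxxxxx ✓), payload 111100.
Concatenate: 000100001000010111100 = 0x210BC (21 bits → U+210BC).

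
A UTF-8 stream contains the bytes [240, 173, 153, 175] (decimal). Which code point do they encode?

U+2D66F

Leading byte 0xF0 = 11110000 matches 11110xxx → 4-byte sequence.
Byte 1: 0xF0 = 11110000, payload 000 (3 bits).
Byte 2: 0xAD = 10101101 (10xxxxxx ✓), payload 101101.
Byte 3: 0x99 = 10011001 (10xxxxxx ✓), payload 011001.
Byte 4: 0xAF = 10101111 (10xxxxxx ✓), payload 101111.
Concatenate: 000101101011001101111 = 0x2D66F (21 bits → U+2D66F).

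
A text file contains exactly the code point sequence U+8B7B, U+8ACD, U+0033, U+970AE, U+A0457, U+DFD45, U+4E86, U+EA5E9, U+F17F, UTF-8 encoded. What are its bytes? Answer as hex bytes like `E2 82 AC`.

E8 AD BB E8 AB 8D 33 F2 97 82 AE F2 A0 91 97 F3 9F B5 85 E4 BA 86 F3 AA 97 A9 EF 85 BF

U+8B7B: 3-byte form → E8 AD BB.
U+8ACD: 3-byte form → E8 AB 8D.
U+0033: 1-byte form → 33.
U+970AE: 4-byte form → F2 97 82 AE.
U+A0457: 4-byte form → F2 A0 91 97.
U+DFD45: 4-byte form → F3 9F B5 85.
U+4E86: 3-byte form → E4 BA 86.
U+EA5E9: 4-byte form → F3 AA 97 A9.
U+F17F: 3-byte form → EF 85 BF.
Concatenated (29 bytes): E8 AD BB E8 AB 8D 33 F2 97 82 AE F2 A0 91 97 F3 9F B5 85 E4 BA 86 F3 AA 97 A9 EF 85 BF.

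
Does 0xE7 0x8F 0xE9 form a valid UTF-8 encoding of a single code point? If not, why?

invalid (non-continuation byte where continuation expected)

Leading byte 0xE7 = 11100111 → 3-byte form.
Byte 3 is 0xE9 = 11101001, which is not 10xxxxxx — expected a continuation byte.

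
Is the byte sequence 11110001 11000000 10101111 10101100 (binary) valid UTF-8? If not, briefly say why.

Leading byte 0xF1 = 11110001 → 4-byte form.
Byte 2 is 0xC0 = 11000000, which is not 10xxxxxx — expected a continuation byte.

invalid (non-continuation byte where continuation expected)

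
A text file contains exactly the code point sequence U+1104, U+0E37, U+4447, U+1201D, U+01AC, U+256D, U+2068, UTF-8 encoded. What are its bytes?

E1 84 84 E0 B8 B7 E4 91 87 F0 92 80 9D C6 AC E2 95 AD E2 81 A8

U+1104: 3-byte form → E1 84 84.
U+0E37: 3-byte form → E0 B8 B7.
U+4447: 3-byte form → E4 91 87.
U+1201D: 4-byte form → F0 92 80 9D.
U+01AC: 2-byte form → C6 AC.
U+256D: 3-byte form → E2 95 AD.
U+2068: 3-byte form → E2 81 A8.
Concatenated (21 bytes): E1 84 84 E0 B8 B7 E4 91 87 F0 92 80 9D C6 AC E2 95 AD E2 81 A8.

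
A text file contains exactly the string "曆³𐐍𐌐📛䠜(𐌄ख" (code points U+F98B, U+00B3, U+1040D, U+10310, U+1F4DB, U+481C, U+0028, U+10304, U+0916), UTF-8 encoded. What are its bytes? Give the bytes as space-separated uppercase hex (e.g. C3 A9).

EF A6 8B C2 B3 F0 90 90 8D F0 90 8C 90 F0 9F 93 9B E4 A0 9C 28 F0 90 8C 84 E0 A4 96

U+F98B: 3-byte form → EF A6 8B.
U+00B3: 2-byte form → C2 B3.
U+1040D: 4-byte form → F0 90 90 8D.
U+10310: 4-byte form → F0 90 8C 90.
U+1F4DB: 4-byte form → F0 9F 93 9B.
U+481C: 3-byte form → E4 A0 9C.
U+0028: 1-byte form → 28.
U+10304: 4-byte form → F0 90 8C 84.
U+0916: 3-byte form → E0 A4 96.
Concatenated (28 bytes): EF A6 8B C2 B3 F0 90 90 8D F0 90 8C 90 F0 9F 93 9B E4 A0 9C 28 F0 90 8C 84 E0 A4 96.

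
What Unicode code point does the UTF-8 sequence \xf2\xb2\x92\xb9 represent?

U+B24B9

Leading byte 0xF2 = 11110010 matches 11110xxx → 4-byte sequence.
Byte 1: 0xF2 = 11110010, payload 010 (3 bits).
Byte 2: 0xB2 = 10110010 (10xxxxxx ✓), payload 110010.
Byte 3: 0x92 = 10010010 (10xxxxxx ✓), payload 010010.
Byte 4: 0xB9 = 10111001 (10xxxxxx ✓), payload 111001.
Concatenate: 010110010010010111001 = 0xB24B9 (21 bits → U+B24B9).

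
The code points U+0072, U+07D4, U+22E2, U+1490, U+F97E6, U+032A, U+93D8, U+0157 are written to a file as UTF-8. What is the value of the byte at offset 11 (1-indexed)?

1-indexed offset 11 is 0-indexed offset 10.
U+0072 → 1-byte form 72 at offsets 0–0.
U+07D4 → 2-byte form DF 94 at offsets 1–2.
U+22E2 → 3-byte form E2 8B A2 at offsets 3–5.
U+1490 → 3-byte form E1 92 90 at offsets 6–8.
U+F97E6 → 4-byte form F3 B9 9F A6 at offsets 9–12.
Offset 10 falls in char 5's range; it's byte 2 of F3 B9 9F A6 = 0xB9.

0xB9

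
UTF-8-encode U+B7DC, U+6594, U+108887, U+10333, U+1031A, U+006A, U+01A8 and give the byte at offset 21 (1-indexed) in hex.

1-indexed offset 21 is 0-indexed offset 20.
U+B7DC → 3-byte form EB 9F 9C at offsets 0–2.
U+6594 → 3-byte form E6 96 94 at offsets 3–5.
U+108887 → 4-byte form F4 88 A2 87 at offsets 6–9.
U+10333 → 4-byte form F0 90 8C B3 at offsets 10–13.
U+1031A → 4-byte form F0 90 8C 9A at offsets 14–17.
U+006A → 1-byte form 6A at offsets 18–18.
U+01A8 → 2-byte form C6 A8 at offsets 19–20.
Offset 20 falls in char 7's range; it's byte 2 of C6 A8 = 0xA8.

0xA8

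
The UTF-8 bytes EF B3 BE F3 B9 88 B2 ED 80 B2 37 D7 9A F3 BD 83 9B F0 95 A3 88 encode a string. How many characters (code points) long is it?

Byte at offset 0: 0xEF = 11101111 → 3-byte char (#1). Advance 3.
Byte at offset 3: 0xF3 = 11110011 → 4-byte char (#2). Advance 4.
Byte at offset 7: 0xED = 11101101 → 3-byte char (#3). Advance 3.
Byte at offset 10: 0x37 = 00110111 → 1-byte char (#4). Advance 1.
Byte at offset 11: 0xD7 = 11010111 → 2-byte char (#5). Advance 2.
Byte at offset 13: 0xF3 = 11110011 → 4-byte char (#6). Advance 4.
Byte at offset 17: 0xF0 = 11110000 → 4-byte char (#7). Advance 4.
Reached end at offset 21 after 7 code points.

7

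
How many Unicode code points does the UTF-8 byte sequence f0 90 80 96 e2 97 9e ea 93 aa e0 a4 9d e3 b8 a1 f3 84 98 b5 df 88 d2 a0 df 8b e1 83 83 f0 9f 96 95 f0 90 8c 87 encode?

12

Byte at offset 0: 0xF0 = 11110000 → 4-byte char (#1). Advance 4.
Byte at offset 4: 0xE2 = 11100010 → 3-byte char (#2). Advance 3.
Byte at offset 7: 0xEA = 11101010 → 3-byte char (#3). Advance 3.
Byte at offset 10: 0xE0 = 11100000 → 3-byte char (#4). Advance 3.
Byte at offset 13: 0xE3 = 11100011 → 3-byte char (#5). Advance 3.
Byte at offset 16: 0xF3 = 11110011 → 4-byte char (#6). Advance 4.
Byte at offset 20: 0xDF = 11011111 → 2-byte char (#7). Advance 2.
Byte at offset 22: 0xD2 = 11010010 → 2-byte char (#8). Advance 2.
Byte at offset 24: 0xDF = 11011111 → 2-byte char (#9). Advance 2.
Byte at offset 26: 0xE1 = 11100001 → 3-byte char (#10). Advance 3.
Byte at offset 29: 0xF0 = 11110000 → 4-byte char (#11). Advance 4.
Byte at offset 33: 0xF0 = 11110000 → 4-byte char (#12). Advance 4.
Reached end at offset 37 after 12 code points.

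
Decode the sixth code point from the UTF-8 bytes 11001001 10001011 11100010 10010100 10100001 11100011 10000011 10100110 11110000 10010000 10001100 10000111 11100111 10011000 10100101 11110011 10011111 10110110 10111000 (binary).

Offset 0: leading byte 0xC9 = 11001001 → 2-byte char #1 = C9 8B.
Offset 2: leading byte 0xE2 = 11100010 → 3-byte char #2 = E2 94 A1.
Offset 5: leading byte 0xE3 = 11100011 → 3-byte char #3 = E3 83 A6.
Offset 8: leading byte 0xF0 = 11110000 → 4-byte char #4 = F0 90 8C 87.
Offset 12: leading byte 0xE7 = 11100111 → 3-byte char #5 = E7 98 A5.
Offset 15: leading byte 0xF3 = 11110011 → 4-byte char #6 = F3 9F B6 B8.
Leading byte 0xF3 = 11110011 matches 11110xxx → 4-byte sequence.
Byte 1: 0xF3 = 11110011, payload 011 (3 bits).
Byte 2: 0x9F = 10011111 (10xxxxxx ✓), payload 011111.
Byte 3: 0xB6 = 10110110 (10xxxxxx ✓), payload 110110.
Byte 4: 0xB8 = 10111000 (10xxxxxx ✓), payload 111000.
Concatenate: 011011111110110111000 = 0xDFDB8 (21 bits → U+DFDB8).

U+DFDB8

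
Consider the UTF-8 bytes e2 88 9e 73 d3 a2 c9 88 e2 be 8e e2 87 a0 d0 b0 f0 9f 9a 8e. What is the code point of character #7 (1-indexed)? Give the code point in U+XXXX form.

Offset 0: leading byte 0xE2 = 11100010 → 3-byte char #1 = E2 88 9E.
Offset 3: leading byte 0x73 = 01110011 → 1-byte char #2 = 73.
Offset 4: leading byte 0xD3 = 11010011 → 2-byte char #3 = D3 A2.
Offset 6: leading byte 0xC9 = 11001001 → 2-byte char #4 = C9 88.
Offset 8: leading byte 0xE2 = 11100010 → 3-byte char #5 = E2 BE 8E.
Offset 11: leading byte 0xE2 = 11100010 → 3-byte char #6 = E2 87 A0.
Offset 14: leading byte 0xD0 = 11010000 → 2-byte char #7 = D0 B0.
Leading byte 0xD0 = 11010000 matches 110xxxxx → 2-byte sequence.
Byte 1: 0xD0 = 11010000, payload 10000 (5 bits).
Byte 2: 0xB0 = 10110000 (10xxxxxx ✓), payload 110000.
Concatenate: 10000110000 = 0x430 (11 bits → U+0430).

U+0430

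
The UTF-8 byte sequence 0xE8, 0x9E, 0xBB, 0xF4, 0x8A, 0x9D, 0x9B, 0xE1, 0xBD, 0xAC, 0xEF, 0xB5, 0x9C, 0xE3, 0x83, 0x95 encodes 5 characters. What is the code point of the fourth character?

Offset 0: leading byte 0xE8 = 11101000 → 3-byte char #1 = E8 9E BB.
Offset 3: leading byte 0xF4 = 11110100 → 4-byte char #2 = F4 8A 9D 9B.
Offset 7: leading byte 0xE1 = 11100001 → 3-byte char #3 = E1 BD AC.
Offset 10: leading byte 0xEF = 11101111 → 3-byte char #4 = EF B5 9C.
Leading byte 0xEF = 11101111 matches 1110xxxx → 3-byte sequence.
Byte 1: 0xEF = 11101111, payload 1111 (4 bits).
Byte 2: 0xB5 = 10110101 (10xxxxxx ✓), payload 110101.
Byte 3: 0x9C = 10011100 (10xxxxxx ✓), payload 011100.
Concatenate: 1111110101011100 = 0xFD5C (16 bits → U+FD5C).

U+FD5C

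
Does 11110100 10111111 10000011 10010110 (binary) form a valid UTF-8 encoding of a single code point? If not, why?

invalid (encodes a value above U+10FFFF)

Leading byte 0xF4 = 11110100 → 4-byte form.
Payload = 0x13F0D6, which exceeds U+10FFFF, the maximum Unicode code point. (Leading bytes F5–FF, or F4 followed by ≥ 0x90, are invalid.)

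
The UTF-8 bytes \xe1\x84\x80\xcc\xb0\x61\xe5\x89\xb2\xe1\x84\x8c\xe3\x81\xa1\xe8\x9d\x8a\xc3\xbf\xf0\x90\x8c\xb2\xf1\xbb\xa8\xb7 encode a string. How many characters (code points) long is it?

10

Byte at offset 0: 0xE1 = 11100001 → 3-byte char (#1). Advance 3.
Byte at offset 3: 0xCC = 11001100 → 2-byte char (#2). Advance 2.
Byte at offset 5: 0x61 = 01100001 → 1-byte char (#3). Advance 1.
Byte at offset 6: 0xE5 = 11100101 → 3-byte char (#4). Advance 3.
Byte at offset 9: 0xE1 = 11100001 → 3-byte char (#5). Advance 3.
Byte at offset 12: 0xE3 = 11100011 → 3-byte char (#6). Advance 3.
Byte at offset 15: 0xE8 = 11101000 → 3-byte char (#7). Advance 3.
Byte at offset 18: 0xC3 = 11000011 → 2-byte char (#8). Advance 2.
Byte at offset 20: 0xF0 = 11110000 → 4-byte char (#9). Advance 4.
Byte at offset 24: 0xF1 = 11110001 → 4-byte char (#10). Advance 4.
Reached end at offset 28 after 10 code points.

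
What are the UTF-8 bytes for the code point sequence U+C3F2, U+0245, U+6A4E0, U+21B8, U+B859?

EC 8F B2 C9 85 F1 AA 93 A0 E2 86 B8 EB A1 99

U+C3F2: 3-byte form → EC 8F B2.
U+0245: 2-byte form → C9 85.
U+6A4E0: 4-byte form → F1 AA 93 A0.
U+21B8: 3-byte form → E2 86 B8.
U+B859: 3-byte form → EB A1 99.
Concatenated (15 bytes): EC 8F B2 C9 85 F1 AA 93 A0 E2 86 B8 EB A1 99.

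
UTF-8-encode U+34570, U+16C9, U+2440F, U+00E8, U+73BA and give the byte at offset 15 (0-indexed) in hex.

U+34570 → 4-byte form F0 B4 95 B0 at offsets 0–3.
U+16C9 → 3-byte form E1 9B 89 at offsets 4–6.
U+2440F → 4-byte form F0 A4 90 8F at offsets 7–10.
U+00E8 → 2-byte form C3 A8 at offsets 11–12.
U+73BA → 3-byte form E7 8E BA at offsets 13–15.
Offset 15 falls in char 5's range; it's byte 3 of E7 8E BA = 0xBA.

0xBA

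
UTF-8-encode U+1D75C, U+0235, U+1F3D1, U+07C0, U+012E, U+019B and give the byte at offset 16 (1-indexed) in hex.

0x9B

1-indexed offset 16 is 0-indexed offset 15.
U+1D75C → 4-byte form F0 9D 9D 9C at offsets 0–3.
U+0235 → 2-byte form C8 B5 at offsets 4–5.
U+1F3D1 → 4-byte form F0 9F 8F 91 at offsets 6–9.
U+07C0 → 2-byte form DF 80 at offsets 10–11.
U+012E → 2-byte form C4 AE at offsets 12–13.
U+019B → 2-byte form C6 9B at offsets 14–15.
Offset 15 falls in char 6's range; it's byte 2 of C6 9B = 0x9B.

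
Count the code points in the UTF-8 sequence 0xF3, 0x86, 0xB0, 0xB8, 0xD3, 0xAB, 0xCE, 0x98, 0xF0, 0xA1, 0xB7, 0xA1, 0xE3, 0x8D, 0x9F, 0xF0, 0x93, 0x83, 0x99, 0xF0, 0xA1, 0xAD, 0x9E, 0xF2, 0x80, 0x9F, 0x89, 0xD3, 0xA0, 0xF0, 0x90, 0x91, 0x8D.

10

Byte at offset 0: 0xF3 = 11110011 → 4-byte char (#1). Advance 4.
Byte at offset 4: 0xD3 = 11010011 → 2-byte char (#2). Advance 2.
Byte at offset 6: 0xCE = 11001110 → 2-byte char (#3). Advance 2.
Byte at offset 8: 0xF0 = 11110000 → 4-byte char (#4). Advance 4.
Byte at offset 12: 0xE3 = 11100011 → 3-byte char (#5). Advance 3.
Byte at offset 15: 0xF0 = 11110000 → 4-byte char (#6). Advance 4.
Byte at offset 19: 0xF0 = 11110000 → 4-byte char (#7). Advance 4.
Byte at offset 23: 0xF2 = 11110010 → 4-byte char (#8). Advance 4.
Byte at offset 27: 0xD3 = 11010011 → 2-byte char (#9). Advance 2.
Byte at offset 29: 0xF0 = 11110000 → 4-byte char (#10). Advance 4.
Reached end at offset 33 after 10 code points.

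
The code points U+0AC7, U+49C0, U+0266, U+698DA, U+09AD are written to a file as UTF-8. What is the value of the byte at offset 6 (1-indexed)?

0x80

1-indexed offset 6 is 0-indexed offset 5.
U+0AC7 → 3-byte form E0 AB 87 at offsets 0–2.
U+49C0 → 3-byte form E4 A7 80 at offsets 3–5.
Offset 5 falls in char 2's range; it's byte 3 of E4 A7 80 = 0x80.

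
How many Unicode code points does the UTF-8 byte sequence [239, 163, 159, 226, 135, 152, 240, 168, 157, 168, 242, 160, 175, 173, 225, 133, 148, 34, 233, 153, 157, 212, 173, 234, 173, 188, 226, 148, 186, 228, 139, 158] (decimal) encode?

11

Byte at offset 0: 0xEF = 11101111 → 3-byte char (#1). Advance 3.
Byte at offset 3: 0xE2 = 11100010 → 3-byte char (#2). Advance 3.
Byte at offset 6: 0xF0 = 11110000 → 4-byte char (#3). Advance 4.
Byte at offset 10: 0xF2 = 11110010 → 4-byte char (#4). Advance 4.
Byte at offset 14: 0xE1 = 11100001 → 3-byte char (#5). Advance 3.
Byte at offset 17: 0x22 = 00100010 → 1-byte char (#6). Advance 1.
Byte at offset 18: 0xE9 = 11101001 → 3-byte char (#7). Advance 3.
Byte at offset 21: 0xD4 = 11010100 → 2-byte char (#8). Advance 2.
Byte at offset 23: 0xEA = 11101010 → 3-byte char (#9). Advance 3.
Byte at offset 26: 0xE2 = 11100010 → 3-byte char (#10). Advance 3.
Byte at offset 29: 0xE4 = 11100100 → 3-byte char (#11). Advance 3.
Reached end at offset 32 after 11 code points.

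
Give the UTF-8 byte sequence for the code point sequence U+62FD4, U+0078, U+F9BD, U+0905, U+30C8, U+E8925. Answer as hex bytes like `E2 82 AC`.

F1 A2 BF 94 78 EF A6 BD E0 A4 85 E3 83 88 F3 A8 A4 A5

U+62FD4: 4-byte form → F1 A2 BF 94.
U+0078: 1-byte form → 78.
U+F9BD: 3-byte form → EF A6 BD.
U+0905: 3-byte form → E0 A4 85.
U+30C8: 3-byte form → E3 83 88.
U+E8925: 4-byte form → F3 A8 A4 A5.
Concatenated (18 bytes): F1 A2 BF 94 78 EF A6 BD E0 A4 85 E3 83 88 F3 A8 A4 A5.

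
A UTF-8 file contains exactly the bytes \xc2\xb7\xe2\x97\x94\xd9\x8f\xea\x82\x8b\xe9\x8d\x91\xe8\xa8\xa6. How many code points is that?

6

Byte at offset 0: 0xC2 = 11000010 → 2-byte char (#1). Advance 2.
Byte at offset 2: 0xE2 = 11100010 → 3-byte char (#2). Advance 3.
Byte at offset 5: 0xD9 = 11011001 → 2-byte char (#3). Advance 2.
Byte at offset 7: 0xEA = 11101010 → 3-byte char (#4). Advance 3.
Byte at offset 10: 0xE9 = 11101001 → 3-byte char (#5). Advance 3.
Byte at offset 13: 0xE8 = 11101000 → 3-byte char (#6). Advance 3.
Reached end at offset 16 after 6 code points.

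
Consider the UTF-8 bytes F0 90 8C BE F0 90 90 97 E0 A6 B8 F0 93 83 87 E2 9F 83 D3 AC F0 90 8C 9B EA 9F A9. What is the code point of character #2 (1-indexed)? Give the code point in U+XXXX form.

Offset 0: leading byte 0xF0 = 11110000 → 4-byte char #1 = F0 90 8C BE.
Offset 4: leading byte 0xF0 = 11110000 → 4-byte char #2 = F0 90 90 97.
Leading byte 0xF0 = 11110000 matches 11110xxx → 4-byte sequence.
Byte 1: 0xF0 = 11110000, payload 000 (3 bits).
Byte 2: 0x90 = 10010000 (10xxxxxx ✓), payload 010000.
Byte 3: 0x90 = 10010000 (10xxxxxx ✓), payload 010000.
Byte 4: 0x97 = 10010111 (10xxxxxx ✓), payload 010111.
Concatenate: 000010000010000010111 = 0x10417 (21 bits → U+10417).

U+10417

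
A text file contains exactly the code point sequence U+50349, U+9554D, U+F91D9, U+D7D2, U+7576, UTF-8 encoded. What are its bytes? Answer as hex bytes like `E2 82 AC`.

F1 90 8D 89 F2 95 95 8D F3 B9 87 99 ED 9F 92 E7 95 B6

U+50349: 4-byte form → F1 90 8D 89.
U+9554D: 4-byte form → F2 95 95 8D.
U+F91D9: 4-byte form → F3 B9 87 99.
U+D7D2: 3-byte form → ED 9F 92.
U+7576: 3-byte form → E7 95 B6.
Concatenated (18 bytes): F1 90 8D 89 F2 95 95 8D F3 B9 87 99 ED 9F 92 E7 95 B6.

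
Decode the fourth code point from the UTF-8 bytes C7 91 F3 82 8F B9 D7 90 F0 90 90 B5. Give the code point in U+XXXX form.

Offset 0: leading byte 0xC7 = 11000111 → 2-byte char #1 = C7 91.
Offset 2: leading byte 0xF3 = 11110011 → 4-byte char #2 = F3 82 8F B9.
Offset 6: leading byte 0xD7 = 11010111 → 2-byte char #3 = D7 90.
Offset 8: leading byte 0xF0 = 11110000 → 4-byte char #4 = F0 90 90 B5.
Leading byte 0xF0 = 11110000 matches 11110xxx → 4-byte sequence.
Byte 1: 0xF0 = 11110000, payload 000 (3 bits).
Byte 2: 0x90 = 10010000 (10xxxxxx ✓), payload 010000.
Byte 3: 0x90 = 10010000 (10xxxxxx ✓), payload 010000.
Byte 4: 0xB5 = 10110101 (10xxxxxx ✓), payload 110101.
Concatenate: 000010000010000110101 = 0x10435 (21 bits → U+10435).

U+10435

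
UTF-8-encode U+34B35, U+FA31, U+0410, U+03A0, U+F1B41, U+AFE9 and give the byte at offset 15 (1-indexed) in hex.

1-indexed offset 15 is 0-indexed offset 14.
U+34B35 → 4-byte form F0 B4 AC B5 at offsets 0–3.
U+FA31 → 3-byte form EF A8 B1 at offsets 4–6.
U+0410 → 2-byte form D0 90 at offsets 7–8.
U+03A0 → 2-byte form CE A0 at offsets 9–10.
U+F1B41 → 4-byte form F3 B1 AD 81 at offsets 11–14.
Offset 14 falls in char 5's range; it's byte 4 of F3 B1 AD 81 = 0x81.

0x81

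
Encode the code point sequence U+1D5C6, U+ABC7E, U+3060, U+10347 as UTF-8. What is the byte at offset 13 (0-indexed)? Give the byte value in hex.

0x8D

U+1D5C6 → 4-byte form F0 9D 97 86 at offsets 0–3.
U+ABC7E → 4-byte form F2 AB B1 BE at offsets 4–7.
U+3060 → 3-byte form E3 81 A0 at offsets 8–10.
U+10347 → 4-byte form F0 90 8D 87 at offsets 11–14.
Offset 13 falls in char 4's range; it's byte 3 of F0 90 8D 87 = 0x8D.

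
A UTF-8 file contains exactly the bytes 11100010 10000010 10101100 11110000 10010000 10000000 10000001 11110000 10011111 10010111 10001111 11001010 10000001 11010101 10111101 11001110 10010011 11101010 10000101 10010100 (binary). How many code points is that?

Byte at offset 0: 0xE2 = 11100010 → 3-byte char (#1). Advance 3.
Byte at offset 3: 0xF0 = 11110000 → 4-byte char (#2). Advance 4.
Byte at offset 7: 0xF0 = 11110000 → 4-byte char (#3). Advance 4.
Byte at offset 11: 0xCA = 11001010 → 2-byte char (#4). Advance 2.
Byte at offset 13: 0xD5 = 11010101 → 2-byte char (#5). Advance 2.
Byte at offset 15: 0xCE = 11001110 → 2-byte char (#6). Advance 2.
Byte at offset 17: 0xEA = 11101010 → 3-byte char (#7). Advance 3.
Reached end at offset 20 after 7 code points.

7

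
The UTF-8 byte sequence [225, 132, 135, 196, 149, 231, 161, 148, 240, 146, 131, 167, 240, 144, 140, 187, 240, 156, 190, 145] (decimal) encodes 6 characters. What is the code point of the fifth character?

Offset 0: leading byte 0xE1 = 11100001 → 3-byte char #1 = E1 84 87.
Offset 3: leading byte 0xC4 = 11000100 → 2-byte char #2 = C4 95.
Offset 5: leading byte 0xE7 = 11100111 → 3-byte char #3 = E7 A1 94.
Offset 8: leading byte 0xF0 = 11110000 → 4-byte char #4 = F0 92 83 A7.
Offset 12: leading byte 0xF0 = 11110000 → 4-byte char #5 = F0 90 8C BB.
Leading byte 0xF0 = 11110000 matches 11110xxx → 4-byte sequence.
Byte 1: 0xF0 = 11110000, payload 000 (3 bits).
Byte 2: 0x90 = 10010000 (10xxxxxx ✓), payload 010000.
Byte 3: 0x8C = 10001100 (10xxxxxx ✓), payload 001100.
Byte 4: 0xBB = 10111011 (10xxxxxx ✓), payload 111011.
Concatenate: 000010000001100111011 = 0x1033B (21 bits → U+1033B).

U+1033B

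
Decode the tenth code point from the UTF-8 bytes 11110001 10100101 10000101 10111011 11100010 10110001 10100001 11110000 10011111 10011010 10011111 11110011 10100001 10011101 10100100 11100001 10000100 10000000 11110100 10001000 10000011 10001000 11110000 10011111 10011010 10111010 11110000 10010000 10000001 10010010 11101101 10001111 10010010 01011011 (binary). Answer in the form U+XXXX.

Offset 0: leading byte 0xF1 = 11110001 → 4-byte char #1 = F1 A5 85 BB.
Offset 4: leading byte 0xE2 = 11100010 → 3-byte char #2 = E2 B1 A1.
Offset 7: leading byte 0xF0 = 11110000 → 4-byte char #3 = F0 9F 9A 9F.
Offset 11: leading byte 0xF3 = 11110011 → 4-byte char #4 = F3 A1 9D A4.
Offset 15: leading byte 0xE1 = 11100001 → 3-byte char #5 = E1 84 80.
Offset 18: leading byte 0xF4 = 11110100 → 4-byte char #6 = F4 88 83 88.
Offset 22: leading byte 0xF0 = 11110000 → 4-byte char #7 = F0 9F 9A BA.
Offset 26: leading byte 0xF0 = 11110000 → 4-byte char #8 = F0 90 81 92.
Offset 30: leading byte 0xED = 11101101 → 3-byte char #9 = ED 8F 92.
Offset 33: leading byte 0x5B = 01011011 → 1-byte char #10 = 5B.
Leading byte 0x5B = 01011011 matches 0xxxxxxx → 1-byte sequence.
Byte 1: 0x5B = 01011011, payload 1011011 (7 bits).
Concatenate: 1011011 = 0x5B (7 bits → U+005B).

U+005B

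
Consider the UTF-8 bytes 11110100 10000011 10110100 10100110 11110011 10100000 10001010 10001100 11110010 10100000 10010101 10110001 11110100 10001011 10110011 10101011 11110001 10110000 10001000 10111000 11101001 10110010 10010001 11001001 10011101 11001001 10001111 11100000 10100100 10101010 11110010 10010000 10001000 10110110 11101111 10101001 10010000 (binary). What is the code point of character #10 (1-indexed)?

Offset 0: leading byte 0xF4 = 11110100 → 4-byte char #1 = F4 83 B4 A6.
Offset 4: leading byte 0xF3 = 11110011 → 4-byte char #2 = F3 A0 8A 8C.
Offset 8: leading byte 0xF2 = 11110010 → 4-byte char #3 = F2 A0 95 B1.
Offset 12: leading byte 0xF4 = 11110100 → 4-byte char #4 = F4 8B B3 AB.
Offset 16: leading byte 0xF1 = 11110001 → 4-byte char #5 = F1 B0 88 B8.
Offset 20: leading byte 0xE9 = 11101001 → 3-byte char #6 = E9 B2 91.
Offset 23: leading byte 0xC9 = 11001001 → 2-byte char #7 = C9 9D.
Offset 25: leading byte 0xC9 = 11001001 → 2-byte char #8 = C9 8F.
Offset 27: leading byte 0xE0 = 11100000 → 3-byte char #9 = E0 A4 AA.
Offset 30: leading byte 0xF2 = 11110010 → 4-byte char #10 = F2 90 88 B6.
Leading byte 0xF2 = 11110010 matches 11110xxx → 4-byte sequence.
Byte 1: 0xF2 = 11110010, payload 010 (3 bits).
Byte 2: 0x90 = 10010000 (10xxxxxx ✓), payload 010000.
Byte 3: 0x88 = 10001000 (10xxxxxx ✓), payload 001000.
Byte 4: 0xB6 = 10110110 (10xxxxxx ✓), payload 110110.
Concatenate: 010010000001000110110 = 0x90236 (21 bits → U+90236).

U+90236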